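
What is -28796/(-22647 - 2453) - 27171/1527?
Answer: -53168384/3193975 ≈ -16.646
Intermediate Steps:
-28796/(-22647 - 2453) - 27171/1527 = -28796/(-25100) - 27171*1/1527 = -28796*(-1/25100) - 9057/509 = 7199/6275 - 9057/509 = -53168384/3193975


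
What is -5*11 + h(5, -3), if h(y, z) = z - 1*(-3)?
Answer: -55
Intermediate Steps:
h(y, z) = 3 + z (h(y, z) = z + 3 = 3 + z)
-5*11 + h(5, -3) = -5*11 + (3 - 3) = -55 + 0 = -55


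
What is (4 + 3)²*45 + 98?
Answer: 2303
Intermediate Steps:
(4 + 3)²*45 + 98 = 7²*45 + 98 = 49*45 + 98 = 2205 + 98 = 2303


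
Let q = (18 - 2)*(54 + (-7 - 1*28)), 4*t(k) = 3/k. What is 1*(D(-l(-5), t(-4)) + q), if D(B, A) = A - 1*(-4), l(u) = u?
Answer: 4925/16 ≈ 307.81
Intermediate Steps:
t(k) = 3/(4*k) (t(k) = (3/k)/4 = 3/(4*k))
D(B, A) = 4 + A (D(B, A) = A + 4 = 4 + A)
q = 304 (q = 16*(54 + (-7 - 28)) = 16*(54 - 35) = 16*19 = 304)
1*(D(-l(-5), t(-4)) + q) = 1*((4 + (¾)/(-4)) + 304) = 1*((4 + (¾)*(-¼)) + 304) = 1*((4 - 3/16) + 304) = 1*(61/16 + 304) = 1*(4925/16) = 4925/16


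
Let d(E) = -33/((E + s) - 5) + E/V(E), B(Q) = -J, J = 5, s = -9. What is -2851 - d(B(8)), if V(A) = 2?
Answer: -108309/38 ≈ -2850.2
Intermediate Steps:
B(Q) = -5 (B(Q) = -1*5 = -5)
d(E) = E/2 - 33/(-14 + E) (d(E) = -33/((E - 9) - 5) + E/2 = -33/((-9 + E) - 5) + E*(½) = -33/(-14 + E) + E/2 = E/2 - 33/(-14 + E))
-2851 - d(B(8)) = -2851 - (-66 + (-5)² - 14*(-5))/(2*(-14 - 5)) = -2851 - (-66 + 25 + 70)/(2*(-19)) = -2851 - (-1)*29/(2*19) = -2851 - 1*(-29/38) = -2851 + 29/38 = -108309/38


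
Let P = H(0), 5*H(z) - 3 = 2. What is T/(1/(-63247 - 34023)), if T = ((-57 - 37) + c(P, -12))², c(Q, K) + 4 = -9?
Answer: -1113644230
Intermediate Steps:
H(z) = 1 (H(z) = ⅗ + (⅕)*2 = ⅗ + ⅖ = 1)
P = 1
c(Q, K) = -13 (c(Q, K) = -4 - 9 = -13)
T = 11449 (T = ((-57 - 37) - 13)² = (-94 - 13)² = (-107)² = 11449)
T/(1/(-63247 - 34023)) = 11449/(1/(-63247 - 34023)) = 11449/(1/(-97270)) = 11449/(-1/97270) = 11449*(-97270) = -1113644230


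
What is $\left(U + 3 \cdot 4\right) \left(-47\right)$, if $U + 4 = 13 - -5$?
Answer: $-1222$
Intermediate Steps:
$U = 14$ ($U = -4 + \left(13 - -5\right) = -4 + \left(13 + 5\right) = -4 + 18 = 14$)
$\left(U + 3 \cdot 4\right) \left(-47\right) = \left(14 + 3 \cdot 4\right) \left(-47\right) = \left(14 + 12\right) \left(-47\right) = 26 \left(-47\right) = -1222$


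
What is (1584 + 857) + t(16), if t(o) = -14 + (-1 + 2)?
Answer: 2428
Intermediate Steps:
t(o) = -13 (t(o) = -14 + 1 = -13)
(1584 + 857) + t(16) = (1584 + 857) - 13 = 2441 - 13 = 2428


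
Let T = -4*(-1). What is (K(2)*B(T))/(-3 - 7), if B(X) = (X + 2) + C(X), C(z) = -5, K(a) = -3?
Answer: 3/10 ≈ 0.30000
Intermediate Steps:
T = 4
B(X) = -3 + X (B(X) = (X + 2) - 5 = (2 + X) - 5 = -3 + X)
(K(2)*B(T))/(-3 - 7) = (-3*(-3 + 4))/(-3 - 7) = -3*1/(-10) = -3*(-1/10) = 3/10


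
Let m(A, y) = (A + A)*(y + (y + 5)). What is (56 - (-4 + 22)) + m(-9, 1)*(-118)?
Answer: 14906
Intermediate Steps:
m(A, y) = 2*A*(5 + 2*y) (m(A, y) = (2*A)*(y + (5 + y)) = (2*A)*(5 + 2*y) = 2*A*(5 + 2*y))
(56 - (-4 + 22)) + m(-9, 1)*(-118) = (56 - (-4 + 22)) + (2*(-9)*(5 + 2*1))*(-118) = (56 - 1*18) + (2*(-9)*(5 + 2))*(-118) = (56 - 18) + (2*(-9)*7)*(-118) = 38 - 126*(-118) = 38 + 14868 = 14906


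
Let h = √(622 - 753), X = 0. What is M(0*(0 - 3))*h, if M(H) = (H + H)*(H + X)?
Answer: 0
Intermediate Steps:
M(H) = 2*H² (M(H) = (H + H)*(H + 0) = (2*H)*H = 2*H²)
h = I*√131 (h = √(-131) = I*√131 ≈ 11.446*I)
M(0*(0 - 3))*h = (2*(0*(0 - 3))²)*(I*√131) = (2*(0*(-3))²)*(I*√131) = (2*0²)*(I*√131) = (2*0)*(I*√131) = 0*(I*√131) = 0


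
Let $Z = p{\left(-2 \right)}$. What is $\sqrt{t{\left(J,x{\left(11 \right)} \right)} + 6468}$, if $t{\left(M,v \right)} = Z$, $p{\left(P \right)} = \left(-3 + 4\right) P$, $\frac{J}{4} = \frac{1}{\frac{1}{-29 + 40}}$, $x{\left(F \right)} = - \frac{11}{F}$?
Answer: $\sqrt{6466} \approx 80.411$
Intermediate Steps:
$J = 44$ ($J = \frac{4}{\frac{1}{-29 + 40}} = \frac{4}{\frac{1}{11}} = 4 \frac{1}{\frac{1}{11}} = 4 \cdot 11 = 44$)
$p{\left(P \right)} = P$ ($p{\left(P \right)} = 1 P = P$)
$Z = -2$
$t{\left(M,v \right)} = -2$
$\sqrt{t{\left(J,x{\left(11 \right)} \right)} + 6468} = \sqrt{-2 + 6468} = \sqrt{6466}$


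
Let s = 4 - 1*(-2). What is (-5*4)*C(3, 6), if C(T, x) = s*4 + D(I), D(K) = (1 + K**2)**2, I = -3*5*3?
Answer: -82094000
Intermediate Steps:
I = -45 (I = -15*3 = -45)
s = 6 (s = 4 + 2 = 6)
C(T, x) = 4104700 (C(T, x) = 6*4 + (1 + (-45)**2)**2 = 24 + (1 + 2025)**2 = 24 + 2026**2 = 24 + 4104676 = 4104700)
(-5*4)*C(3, 6) = -5*4*4104700 = -20*4104700 = -82094000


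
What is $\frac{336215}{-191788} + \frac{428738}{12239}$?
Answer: $\frac{78111868159}{2347293332} \approx 33.277$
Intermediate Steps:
$\frac{336215}{-191788} + \frac{428738}{12239} = 336215 \left(- \frac{1}{191788}\right) + 428738 \cdot \frac{1}{12239} = - \frac{336215}{191788} + \frac{428738}{12239} = \frac{78111868159}{2347293332}$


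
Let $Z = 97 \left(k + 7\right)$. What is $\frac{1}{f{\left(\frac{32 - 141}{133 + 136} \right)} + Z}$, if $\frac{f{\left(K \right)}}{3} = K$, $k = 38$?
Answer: $\frac{269}{1173858} \approx 0.00022916$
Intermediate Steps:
$Z = 4365$ ($Z = 97 \left(38 + 7\right) = 97 \cdot 45 = 4365$)
$f{\left(K \right)} = 3 K$
$\frac{1}{f{\left(\frac{32 - 141}{133 + 136} \right)} + Z} = \frac{1}{3 \frac{32 - 141}{133 + 136} + 4365} = \frac{1}{3 \left(- \frac{109}{269}\right) + 4365} = \frac{1}{- \frac{327}{269} + 4365} = \frac{1}{\frac{1173858}{269}} = \frac{269}{1173858}$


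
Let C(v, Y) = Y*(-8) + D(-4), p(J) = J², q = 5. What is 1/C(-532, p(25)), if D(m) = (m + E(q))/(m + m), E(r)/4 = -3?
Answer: -1/4998 ≈ -0.00020008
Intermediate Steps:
E(r) = -12 (E(r) = 4*(-3) = -12)
D(m) = (-12 + m)/(2*m) (D(m) = (m - 12)/(m + m) = (-12 + m)/((2*m)) = (-12 + m)*(1/(2*m)) = (-12 + m)/(2*m))
C(v, Y) = 2 - 8*Y (C(v, Y) = Y*(-8) + (½)*(-12 - 4)/(-4) = -8*Y + (½)*(-¼)*(-16) = -8*Y + 2 = 2 - 8*Y)
1/C(-532, p(25)) = 1/(2 - 8*25²) = 1/(2 - 8*625) = 1/(2 - 5000) = 1/(-4998) = -1/4998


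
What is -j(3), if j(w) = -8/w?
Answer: 8/3 ≈ 2.6667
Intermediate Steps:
-j(3) = -(-8)/3 = -1*(-8/3) = 8/3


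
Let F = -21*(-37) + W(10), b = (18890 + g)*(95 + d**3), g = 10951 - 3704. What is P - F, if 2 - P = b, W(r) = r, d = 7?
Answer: -11448791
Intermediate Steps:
g = 7247
b = 11448006 (b = (18890 + 7247)*(95 + 7**3) = 26137*(95 + 343) = 26137*438 = 11448006)
P = -11448004 (P = 2 - 1*11448006 = 2 - 11448006 = -11448004)
F = 787 (F = -21*(-37) + 10 = 777 + 10 = 787)
P - F = -11448004 - 1*787 = -11448004 - 787 = -11448791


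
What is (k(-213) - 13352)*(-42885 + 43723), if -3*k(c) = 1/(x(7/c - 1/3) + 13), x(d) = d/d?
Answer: -234968915/21 ≈ -1.1189e+7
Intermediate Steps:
x(d) = 1
k(c) = -1/42 (k(c) = -1/(3*(1 + 13)) = -⅓/14 = -⅓*1/14 = -1/42)
(k(-213) - 13352)*(-42885 + 43723) = (-1/42 - 13352)*(-42885 + 43723) = -560785/42*838 = -234968915/21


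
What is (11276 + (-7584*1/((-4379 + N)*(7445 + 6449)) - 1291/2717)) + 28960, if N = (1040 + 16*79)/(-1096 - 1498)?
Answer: 227062810885851227/5643341576015 ≈ 40236.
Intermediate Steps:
N = -1152/1297 (N = (1040 + 1264)/(-2594) = 2304*(-1/2594) = -1152/1297 ≈ -0.88820)
(11276 + (-7584*1/((-4379 + N)*(7445 + 6449)) - 1291/2717)) + 28960 = (11276 + (-7584*1/((-4379 - 1152/1297)*(7445 + 6449)) - 1291/2717)) + 28960 = (11276 + (-7584/(13894*(-5680715/1297)) - 1291*1/2717)) + 28960 = (11276 + (-7584/(-78927854210/1297) - 1291/2717)) + 28960 = (11276 + (-7584*(-1297/78927854210) - 1291/2717)) + 28960 = (11276 + (4918224/39463927105 - 1291/2717)) + 28960 = (11276 - 2680766688313/5643341576015) + 28960 = 63631638844456827/5643341576015 + 28960 = 227062810885851227/5643341576015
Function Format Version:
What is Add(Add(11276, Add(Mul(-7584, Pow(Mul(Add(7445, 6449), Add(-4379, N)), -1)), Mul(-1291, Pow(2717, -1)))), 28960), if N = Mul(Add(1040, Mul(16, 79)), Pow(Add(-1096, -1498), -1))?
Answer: Rational(227062810885851227, 5643341576015) ≈ 40236.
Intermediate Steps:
N = Rational(-1152, 1297) (N = Mul(Add(1040, 1264), Pow(-2594, -1)) = Mul(2304, Rational(-1, 2594)) = Rational(-1152, 1297) ≈ -0.88820)
Add(Add(11276, Add(Mul(-7584, Pow(Mul(Add(7445, 6449), Add(-4379, N)), -1)), Mul(-1291, Pow(2717, -1)))), 28960) = Add(Add(11276, Add(Mul(-7584, Pow(Mul(Add(7445, 6449), Add(-4379, Rational(-1152, 1297))), -1)), Mul(-1291, Pow(2717, -1)))), 28960) = Add(Add(11276, Add(Mul(-7584, Pow(Mul(13894, Rational(-5680715, 1297)), -1)), Mul(-1291, Rational(1, 2717)))), 28960) = Add(Add(11276, Add(Mul(-7584, Pow(Rational(-78927854210, 1297), -1)), Rational(-1291, 2717))), 28960) = Add(Add(11276, Add(Mul(-7584, Rational(-1297, 78927854210)), Rational(-1291, 2717))), 28960) = Add(Add(11276, Add(Rational(4918224, 39463927105), Rational(-1291, 2717))), 28960) = Add(Add(11276, Rational(-2680766688313, 5643341576015)), 28960) = Add(Rational(63631638844456827, 5643341576015), 28960) = Rational(227062810885851227, 5643341576015)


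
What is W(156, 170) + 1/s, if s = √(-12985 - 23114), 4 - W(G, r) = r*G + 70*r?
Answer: -38416 - I*√4011/12033 ≈ -38416.0 - 0.0052632*I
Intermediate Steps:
W(G, r) = 4 - 70*r - G*r (W(G, r) = 4 - (r*G + 70*r) = 4 - (G*r + 70*r) = 4 - (70*r + G*r) = 4 + (-70*r - G*r) = 4 - 70*r - G*r)
s = 3*I*√4011 (s = √(-36099) = 3*I*√4011 ≈ 190.0*I)
W(156, 170) + 1/s = (4 - 70*170 - 1*156*170) + 1/(3*I*√4011) = (4 - 11900 - 26520) - I*√4011/12033 = -38416 - I*√4011/12033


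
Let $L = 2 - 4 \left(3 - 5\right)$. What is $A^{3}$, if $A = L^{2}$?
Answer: $1000000$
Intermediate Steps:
$L = 10$ ($L = 2 - 4 \left(3 - 5\right) = 2 - -8 = 2 + 8 = 10$)
$A = 100$ ($A = 10^{2} = 100$)
$A^{3} = 100^{3} = 1000000$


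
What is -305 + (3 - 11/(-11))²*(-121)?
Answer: -2241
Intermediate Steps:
-305 + (3 - 11/(-11))²*(-121) = -305 + (3 - 11*(-1/11))²*(-121) = -305 + (3 + 1)²*(-121) = -305 + 4²*(-121) = -305 + 16*(-121) = -305 - 1936 = -2241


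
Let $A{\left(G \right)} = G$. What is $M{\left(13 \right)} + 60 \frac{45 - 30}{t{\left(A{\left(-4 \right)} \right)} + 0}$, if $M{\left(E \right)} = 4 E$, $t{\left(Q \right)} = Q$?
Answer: $-173$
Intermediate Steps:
$M{\left(13 \right)} + 60 \frac{45 - 30}{t{\left(A{\left(-4 \right)} \right)} + 0} = 4 \cdot 13 + 60 \frac{45 - 30}{-4 + 0} = 52 + 60 \frac{15}{-4} = 52 + 60 \cdot 15 \left(- \frac{1}{4}\right) = 52 + 60 \left(- \frac{15}{4}\right) = 52 - 225 = -173$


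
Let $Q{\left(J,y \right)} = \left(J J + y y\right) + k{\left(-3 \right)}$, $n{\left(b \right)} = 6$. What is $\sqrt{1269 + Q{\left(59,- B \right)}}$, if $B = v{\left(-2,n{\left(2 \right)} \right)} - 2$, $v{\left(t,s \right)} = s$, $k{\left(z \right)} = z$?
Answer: $\sqrt{4763} \approx 69.015$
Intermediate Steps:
$B = 4$ ($B = 6 - 2 = 4$)
$Q{\left(J,y \right)} = -3 + J^{2} + y^{2}$ ($Q{\left(J,y \right)} = \left(J J + y y\right) - 3 = \left(J^{2} + y^{2}\right) - 3 = -3 + J^{2} + y^{2}$)
$\sqrt{1269 + Q{\left(59,- B \right)}} = \sqrt{1269 + \left(-3 + 59^{2} + \left(\left(-1\right) 4\right)^{2}\right)} = \sqrt{1269 + \left(-3 + 3481 + \left(-4\right)^{2}\right)} = \sqrt{1269 + \left(-3 + 3481 + 16\right)} = \sqrt{1269 + 3494} = \sqrt{4763}$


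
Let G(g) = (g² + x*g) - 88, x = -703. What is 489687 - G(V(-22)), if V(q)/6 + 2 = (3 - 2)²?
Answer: 485521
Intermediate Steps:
V(q) = -6 (V(q) = -12 + 6*(3 - 2)² = -12 + 6*1² = -12 + 6*1 = -12 + 6 = -6)
G(g) = -88 + g² - 703*g (G(g) = (g² - 703*g) - 88 = -88 + g² - 703*g)
489687 - G(V(-22)) = 489687 - (-88 + (-6)² - 703*(-6)) = 489687 - (-88 + 36 + 4218) = 489687 - 1*4166 = 489687 - 4166 = 485521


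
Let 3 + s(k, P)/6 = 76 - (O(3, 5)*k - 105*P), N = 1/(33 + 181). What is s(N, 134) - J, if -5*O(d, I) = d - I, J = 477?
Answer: 45143829/535 ≈ 84381.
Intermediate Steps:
N = 1/214 ≈ 0.0046729
O(d, I) = -d/5 + I/5 (O(d, I) = -(d - I)/5 = -d/5 + I/5)
s(k, P) = 438 + 630*P - 12*k/5 (s(k, P) = -18 + 6*(76 - ((-⅕*3 + (⅕)*5)*k - 105*P)) = -18 + 6*(76 - ((-⅗ + 1)*k - 105*P)) = -18 + 6*(76 - (2*k/5 - 105*P)) = -18 + 6*(76 - (-105*P + 2*k/5)) = -18 + 6*(76 + (105*P - 2*k/5)) = -18 + 6*(76 + 105*P - 2*k/5) = -18 + (456 + 630*P - 12*k/5) = 438 + 630*P - 12*k/5)
s(N, 134) - J = (438 + 630*134 - 12/5*1/214) - 1*477 = (438 + 84420 - 6/535) - 477 = 45399024/535 - 477 = 45143829/535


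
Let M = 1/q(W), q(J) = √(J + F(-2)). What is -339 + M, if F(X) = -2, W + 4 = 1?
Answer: -339 - I*√5/5 ≈ -339.0 - 0.44721*I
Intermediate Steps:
W = -3 (W = -4 + 1 = -3)
q(J) = √(-2 + J) (q(J) = √(J - 2) = √(-2 + J))
M = -I*√5/5 (M = 1/(√(-2 - 3)) = 1/(√(-5)) = 1/(I*√5) = -I*√5/5 ≈ -0.44721*I)
-339 + M = -339 - I*√5/5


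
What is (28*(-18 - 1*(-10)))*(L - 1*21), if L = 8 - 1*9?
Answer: 4928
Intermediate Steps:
L = -1 (L = 8 - 9 = -1)
(28*(-18 - 1*(-10)))*(L - 1*21) = (28*(-18 - 1*(-10)))*(-1 - 1*21) = (28*(-18 + 10))*(-1 - 21) = (28*(-8))*(-22) = -224*(-22) = 4928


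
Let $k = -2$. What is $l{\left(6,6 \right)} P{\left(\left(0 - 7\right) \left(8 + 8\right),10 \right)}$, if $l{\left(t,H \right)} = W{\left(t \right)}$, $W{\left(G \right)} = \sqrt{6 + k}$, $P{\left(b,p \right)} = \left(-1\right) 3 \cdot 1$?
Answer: $-6$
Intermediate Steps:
$P{\left(b,p \right)} = -3$ ($P{\left(b,p \right)} = \left(-3\right) 1 = -3$)
$W{\left(G \right)} = 2$ ($W{\left(G \right)} = \sqrt{6 - 2} = \sqrt{4} = 2$)
$l{\left(t,H \right)} = 2$
$l{\left(6,6 \right)} P{\left(\left(0 - 7\right) \left(8 + 8\right),10 \right)} = 2 \left(-3\right) = -6$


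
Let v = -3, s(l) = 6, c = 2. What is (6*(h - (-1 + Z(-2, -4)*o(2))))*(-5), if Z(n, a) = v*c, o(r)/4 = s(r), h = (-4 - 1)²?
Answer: -5100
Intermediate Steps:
h = 25 (h = (-5)² = 25)
o(r) = 24 (o(r) = 4*6 = 24)
Z(n, a) = -6 (Z(n, a) = -3*2 = -6)
(6*(h - (-1 + Z(-2, -4)*o(2))))*(-5) = (6*(25 - (-1 - 6*24)))*(-5) = (6*(25 - (-1 - 144)))*(-5) = (6*(25 - 1*(-145)))*(-5) = (6*(25 + 145))*(-5) = (6*170)*(-5) = 1020*(-5) = -5100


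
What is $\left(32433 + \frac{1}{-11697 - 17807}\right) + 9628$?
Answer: $\frac{1240967743}{29504} \approx 42061.0$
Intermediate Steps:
$\left(32433 + \frac{1}{-11697 - 17807}\right) + 9628 = \left(32433 + \frac{1}{-29504}\right) + 9628 = \left(32433 - \frac{1}{29504}\right) + 9628 = \frac{956903231}{29504} + 9628 = \frac{1240967743}{29504}$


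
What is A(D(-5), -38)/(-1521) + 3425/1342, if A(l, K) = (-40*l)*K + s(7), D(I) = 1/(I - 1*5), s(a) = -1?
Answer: 601639/226798 ≈ 2.6528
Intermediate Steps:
D(I) = 1/(-5 + I) (D(I) = 1/(I - 5) = 1/(-5 + I))
A(l, K) = -1 - 40*K*l (A(l, K) = (-40*l)*K - 1 = -40*K*l - 1 = -1 - 40*K*l)
A(D(-5), -38)/(-1521) + 3425/1342 = (-1 - 40*(-38)/(-5 - 5))/(-1521) + 3425/1342 = (-1 - 40*(-38)/(-10))*(-1/1521) + 3425*(1/1342) = (-1 - 40*(-38)*(-1/10))*(-1/1521) + 3425/1342 = (-1 - 152)*(-1/1521) + 3425/1342 = -153*(-1/1521) + 3425/1342 = 17/169 + 3425/1342 = 601639/226798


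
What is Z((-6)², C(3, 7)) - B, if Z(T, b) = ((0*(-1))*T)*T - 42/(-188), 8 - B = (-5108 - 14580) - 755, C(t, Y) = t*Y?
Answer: -1922373/94 ≈ -20451.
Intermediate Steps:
C(t, Y) = Y*t
B = 20451 (B = 8 - ((-5108 - 14580) - 755) = 8 - (-19688 - 755) = 8 - 1*(-20443) = 8 + 20443 = 20451)
Z(T, b) = 21/94 (Z(T, b) = (0*T)*T - 42*(-1/188) = 0*T + 21/94 = 0 + 21/94 = 21/94)
Z((-6)², C(3, 7)) - B = 21/94 - 1*20451 = 21/94 - 20451 = -1922373/94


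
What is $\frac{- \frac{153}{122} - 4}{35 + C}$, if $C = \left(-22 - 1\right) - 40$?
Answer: $\frac{641}{3416} \approx 0.18765$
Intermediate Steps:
$C = -63$ ($C = \left(-22 - 1\right) - 40 = -23 - 40 = -63$)
$\frac{- \frac{153}{122} - 4}{35 + C} = \frac{- \frac{153}{122} - 4}{35 - 63} = \frac{\left(-153\right) \frac{1}{122} - 4}{-28} = - \frac{- \frac{153}{122} - 4}{28} = \left(- \frac{1}{28}\right) \left(- \frac{641}{122}\right) = \frac{641}{3416}$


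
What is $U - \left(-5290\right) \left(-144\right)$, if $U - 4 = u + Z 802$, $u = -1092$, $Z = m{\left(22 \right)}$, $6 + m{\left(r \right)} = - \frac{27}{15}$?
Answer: $- \frac{3845518}{5} \approx -7.691 \cdot 10^{5}$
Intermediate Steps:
$m{\left(r \right)} = - \frac{39}{5}$ ($m{\left(r \right)} = -6 - \frac{27}{15} = -6 - \frac{9}{5} = - \frac{39}{5}$)
$Z = - \frac{39}{5} \approx -7.8$
$U = - \frac{36718}{5}$ ($U = 4 - \frac{36738}{5} = - \frac{36718}{5} \approx -7343.6$)
$U - \left(-5290\right) \left(-144\right) = - \frac{36718}{5} - \left(-5290\right) \left(-144\right) = - \frac{36718}{5} - 761760 = - \frac{3845518}{5}$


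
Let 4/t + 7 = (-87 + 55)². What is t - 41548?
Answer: -42254312/1017 ≈ -41548.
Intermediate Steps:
t = 4/1017 (t = 4/(-7 + (-87 + 55)²) = 4/(-7 + (-32)²) = 4/(-7 + 1024) = 4/1017 ≈ 0.0039331)
t - 41548 = 4/1017 - 41548 = -42254312/1017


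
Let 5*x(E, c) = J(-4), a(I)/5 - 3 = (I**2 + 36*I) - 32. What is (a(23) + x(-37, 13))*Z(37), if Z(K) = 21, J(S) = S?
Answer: 697116/5 ≈ 1.3942e+5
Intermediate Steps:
a(I) = -145 + 5*I**2 + 180*I (a(I) = 15 + 5*((I**2 + 36*I) - 32) = 15 + 5*(-32 + I**2 + 36*I) = 15 + (-160 + 5*I**2 + 180*I) = -145 + 5*I**2 + 180*I)
x(E, c) = -4/5 (x(E, c) = (1/5)*(-4) = -4/5)
(a(23) + x(-37, 13))*Z(37) = ((-145 + 5*23**2 + 180*23) - 4/5)*21 = ((-145 + 5*529 + 4140) - 4/5)*21 = ((-145 + 2645 + 4140) - 4/5)*21 = (6640 - 4/5)*21 = (33196/5)*21 = 697116/5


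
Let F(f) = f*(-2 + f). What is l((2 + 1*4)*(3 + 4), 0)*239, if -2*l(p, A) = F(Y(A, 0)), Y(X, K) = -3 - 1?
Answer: -2868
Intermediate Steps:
Y(X, K) = -4
l(p, A) = -12 (l(p, A) = -(-2)*(-2 - 4) = -(-2)*(-6) = -½*24 = -12)
l((2 + 1*4)*(3 + 4), 0)*239 = -12*239 = -2868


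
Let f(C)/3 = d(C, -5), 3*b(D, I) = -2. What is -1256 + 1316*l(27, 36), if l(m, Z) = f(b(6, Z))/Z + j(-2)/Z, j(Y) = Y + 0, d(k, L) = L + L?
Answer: -21832/9 ≈ -2425.8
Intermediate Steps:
b(D, I) = -⅔ (b(D, I) = (⅓)*(-2) = -⅔)
d(k, L) = 2*L
j(Y) = Y
f(C) = -30 (f(C) = 3*(2*(-5)) = 3*(-10) = -30)
l(m, Z) = -32/Z (l(m, Z) = -30/Z - 2/Z = -32/Z)
-1256 + 1316*l(27, 36) = -1256 + 1316*(-32/36) = -1256 + 1316*(-32*1/36) = -1256 + 1316*(-8/9) = -1256 - 10528/9 = -21832/9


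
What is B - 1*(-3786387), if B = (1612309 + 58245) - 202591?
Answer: 5254350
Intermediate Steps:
B = 1467963 (B = 1670554 - 202591 = 1467963)
B - 1*(-3786387) = 1467963 - 1*(-3786387) = 1467963 + 3786387 = 5254350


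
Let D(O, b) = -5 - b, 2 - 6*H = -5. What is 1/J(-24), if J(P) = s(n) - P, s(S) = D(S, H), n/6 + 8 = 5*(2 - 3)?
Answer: 6/107 ≈ 0.056075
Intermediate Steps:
H = 7/6 (H = ⅓ - ⅙*(-5) = ⅓ + ⅚ = 7/6 ≈ 1.1667)
n = -78 (n = -48 + 6*(5*(2 - 3)) = -48 + 6*(5*(-1)) = -48 + 6*(-5) = -48 - 30 = -78)
s(S) = -37/6 (s(S) = -5 - 1*7/6 = -5 - 7/6 = -37/6)
J(P) = -37/6 - P
1/J(-24) = 1/(-37/6 - 1*(-24)) = 1/(-37/6 + 24) = 1/(107/6) = 6/107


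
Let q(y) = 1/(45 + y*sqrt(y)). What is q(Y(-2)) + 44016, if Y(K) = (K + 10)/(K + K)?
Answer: 89484573/2033 + 2*I*sqrt(2)/2033 ≈ 44016.0 + 0.0013913*I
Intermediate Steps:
Y(K) = (10 + K)/(2*K) (Y(K) = (10 + K)/((2*K)) = (10 + K)*(1/(2*K)) = (10 + K)/(2*K))
q(y) = 1/(45 + y**(3/2))
q(Y(-2)) + 44016 = 1/(45 + ((1/2)*(10 - 2)/(-2))**(3/2)) + 44016 = 1/(45 + ((1/2)*(-1/2)*8)**(3/2)) + 44016 = 1/(45 + (-2)**(3/2)) + 44016 = 1/(45 - 2*I*sqrt(2)) + 44016 = 44016 + 1/(45 - 2*I*sqrt(2))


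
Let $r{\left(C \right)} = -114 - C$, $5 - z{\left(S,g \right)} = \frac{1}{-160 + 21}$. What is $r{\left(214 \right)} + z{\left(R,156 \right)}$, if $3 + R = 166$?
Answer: $- \frac{44896}{139} \approx -322.99$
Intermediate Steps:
$R = 163$ ($R = -3 + 166 = 163$)
$z{\left(S,g \right)} = \frac{696}{139}$ ($z{\left(S,g \right)} = 5 - \frac{1}{-160 + 21} = 5 - \frac{1}{-139} = 5 - - \frac{1}{139} = 5 + \frac{1}{139} = \frac{696}{139}$)
$r{\left(214 \right)} + z{\left(R,156 \right)} = \left(-114 - 214\right) + \frac{696}{139} = -328 + \frac{696}{139} = - \frac{44896}{139}$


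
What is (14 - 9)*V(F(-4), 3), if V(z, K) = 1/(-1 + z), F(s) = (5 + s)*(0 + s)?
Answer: -1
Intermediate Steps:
F(s) = s*(5 + s) (F(s) = (5 + s)*s = s*(5 + s))
(14 - 9)*V(F(-4), 3) = (14 - 9)/(-1 - 4*(5 - 4)) = 5/(-1 - 4*1) = 5/(-1 - 4) = 5/(-5) = 5*(-⅕) = -1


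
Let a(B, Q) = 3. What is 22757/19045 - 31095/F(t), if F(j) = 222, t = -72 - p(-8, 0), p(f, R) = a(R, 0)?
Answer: -195717407/1409330 ≈ -138.87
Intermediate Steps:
p(f, R) = 3
t = -75 (t = -72 - 1*3 = -72 - 3 = -75)
22757/19045 - 31095/F(t) = 22757/19045 - 31095/222 = 22757*(1/19045) - 31095*1/222 = 22757/19045 - 10365/74 = -195717407/1409330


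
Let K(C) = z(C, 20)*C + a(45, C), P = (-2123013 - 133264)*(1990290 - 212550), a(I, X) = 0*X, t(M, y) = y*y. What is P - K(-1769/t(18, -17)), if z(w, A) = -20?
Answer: -1159200349615600/289 ≈ -4.0111e+12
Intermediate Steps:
t(M, y) = y²
a(I, X) = 0
P = -4011073873980 (P = -2256277*1777740 = -4011073873980)
K(C) = -20*C (K(C) = -20*C + 0 = -20*C)
P - K(-1769/t(18, -17)) = -4011073873980 - (-20)*(-1769/((-17)²)) = -4011073873980 - (-20)*(-1769/289) = -4011073873980 - (-20)*(-1769*1/289) = -4011073873980 - (-20)*(-1769)/289 = -4011073873980 - 1*35380/289 = -4011073873980 - 35380/289 = -1159200349615600/289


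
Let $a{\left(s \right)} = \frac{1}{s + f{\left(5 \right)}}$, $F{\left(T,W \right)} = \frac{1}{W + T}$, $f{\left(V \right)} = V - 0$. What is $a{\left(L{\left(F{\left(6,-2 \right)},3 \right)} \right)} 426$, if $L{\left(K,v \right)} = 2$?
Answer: $\frac{426}{7} \approx 60.857$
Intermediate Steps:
$f{\left(V \right)} = V$ ($f{\left(V \right)} = V + 0 = V$)
$F{\left(T,W \right)} = \frac{1}{T + W}$
$a{\left(s \right)} = \frac{1}{5 + s}$ ($a{\left(s \right)} = \frac{1}{s + 5} = \frac{1}{5 + s}$)
$a{\left(L{\left(F{\left(6,-2 \right)},3 \right)} \right)} 426 = \frac{1}{5 + 2} \cdot 426 = \frac{1}{7} \cdot 426 = \frac{426}{7}$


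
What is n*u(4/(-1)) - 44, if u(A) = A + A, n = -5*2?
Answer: 36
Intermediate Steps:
n = -10
u(A) = 2*A
n*u(4/(-1)) - 44 = -20*4/(-1) - 44 = -20*4*(-1) - 44 = -20*(-4) - 44 = -10*(-8) - 44 = 80 - 44 = 36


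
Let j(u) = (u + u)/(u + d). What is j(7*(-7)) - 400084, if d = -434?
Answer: -27605782/69 ≈ -4.0008e+5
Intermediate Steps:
j(u) = 2*u/(-434 + u) (j(u) = (u + u)/(u - 434) = (2*u)/(-434 + u) = 2*u/(-434 + u))
j(7*(-7)) - 400084 = 2*(7*(-7))/(-434 + 7*(-7)) - 400084 = 2*(-49)/(-434 - 49) - 400084 = 2*(-49)/(-483) - 400084 = 2*(-49)*(-1/483) - 400084 = 14/69 - 400084 = -27605782/69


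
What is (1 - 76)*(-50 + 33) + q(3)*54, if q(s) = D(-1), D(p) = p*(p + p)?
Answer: 1383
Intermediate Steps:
D(p) = 2*p² (D(p) = p*(2*p) = 2*p²)
q(s) = 2 (q(s) = 2*(-1)² = 2*1 = 2)
(1 - 76)*(-50 + 33) + q(3)*54 = (1 - 76)*(-50 + 33) + 2*54 = -75*(-17) + 108 = 1275 + 108 = 1383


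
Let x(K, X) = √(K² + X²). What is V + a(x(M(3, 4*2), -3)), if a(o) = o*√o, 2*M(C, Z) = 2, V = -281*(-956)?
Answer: 268636 + 10^(¾) ≈ 2.6864e+5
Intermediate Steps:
V = 268636
M(C, Z) = 1 (M(C, Z) = (½)*2 = 1)
a(o) = o^(3/2)
V + a(x(M(3, 4*2), -3)) = 268636 + (√(1² + (-3)²))^(3/2) = 268636 + (√(1 + 9))^(3/2) = 268636 + (√10)^(3/2) = 268636 + 10^(¾)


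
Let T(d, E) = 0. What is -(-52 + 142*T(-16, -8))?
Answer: 52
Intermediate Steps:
-(-52 + 142*T(-16, -8)) = -(-52 + 142*0) = -(-52 + 0) = -1*(-52) = 52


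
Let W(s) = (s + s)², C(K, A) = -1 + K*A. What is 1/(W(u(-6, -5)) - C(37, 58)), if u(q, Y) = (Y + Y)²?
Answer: 1/37855 ≈ 2.6417e-5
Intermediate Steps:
C(K, A) = -1 + A*K
u(q, Y) = 4*Y² (u(q, Y) = (2*Y)² = 4*Y²)
W(s) = 4*s² (W(s) = (2*s)² = 4*s²)
1/(W(u(-6, -5)) - C(37, 58)) = 1/(4*(4*(-5)²)² - (-1 + 58*37)) = 1/(4*(4*25)² - (-1 + 2146)) = 1/(4*100² - 1*2145) = 1/(4*10000 - 2145) = 1/(40000 - 2145) = 1/37855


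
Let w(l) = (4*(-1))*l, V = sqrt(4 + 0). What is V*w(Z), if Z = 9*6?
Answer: -432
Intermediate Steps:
Z = 54
V = 2 (V = sqrt(4) = 2)
w(l) = -4*l
V*w(Z) = 2*(-4*54) = 2*(-216) = -432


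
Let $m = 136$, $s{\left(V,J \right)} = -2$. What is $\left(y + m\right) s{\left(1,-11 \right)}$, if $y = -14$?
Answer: $-244$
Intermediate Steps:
$\left(y + m\right) s{\left(1,-11 \right)} = \left(-14 + 136\right) \left(-2\right) = 122 \left(-2\right) = -244$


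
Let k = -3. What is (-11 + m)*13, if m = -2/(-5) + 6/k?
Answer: -819/5 ≈ -163.80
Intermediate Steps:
m = -8/5 (m = -2/(-5) + 6/(-3) = -2*(-⅕) + 6*(-⅓) = ⅖ - 2 = -8/5 ≈ -1.6000)
(-11 + m)*13 = (-11 - 8/5)*13 = -63/5*13 = -819/5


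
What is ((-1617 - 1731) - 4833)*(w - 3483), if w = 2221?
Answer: 10324422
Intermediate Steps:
((-1617 - 1731) - 4833)*(w - 3483) = ((-1617 - 1731) - 4833)*(2221 - 3483) = (-3348 - 4833)*(-1262) = -8181*(-1262) = 10324422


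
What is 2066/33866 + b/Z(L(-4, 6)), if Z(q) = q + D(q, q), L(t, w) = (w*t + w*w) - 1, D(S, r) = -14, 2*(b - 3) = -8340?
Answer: 23520970/16933 ≈ 1389.1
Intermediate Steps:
b = -4167 (b = 3 + (1/2)*(-8340) = 3 - 4170 = -4167)
L(t, w) = -1 + w**2 + t*w (L(t, w) = (t*w + w**2) - 1 = (w**2 + t*w) - 1 = -1 + w**2 + t*w)
Z(q) = -14 + q (Z(q) = q - 14 = -14 + q)
2066/33866 + b/Z(L(-4, 6)) = 2066/33866 - 4167/(-14 + (-1 + 6**2 - 4*6)) = 2066*(1/33866) - 4167/(-14 + (-1 + 36 - 24)) = 1033/16933 - 4167/(-14 + 11) = 1033/16933 - 4167/(-3) = 1033/16933 - 4167*(-1/3) = 1033/16933 + 1389 = 23520970/16933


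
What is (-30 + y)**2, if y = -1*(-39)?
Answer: 81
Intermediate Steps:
y = 39
(-30 + y)**2 = (-30 + 39)**2 = 9**2 = 81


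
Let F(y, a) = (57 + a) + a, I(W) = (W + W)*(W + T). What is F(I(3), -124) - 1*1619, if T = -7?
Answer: -1810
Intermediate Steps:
I(W) = 2*W*(-7 + W) (I(W) = (W + W)*(W - 7) = (2*W)*(-7 + W) = 2*W*(-7 + W))
F(y, a) = 57 + 2*a
F(I(3), -124) - 1*1619 = (57 + 2*(-124)) - 1*1619 = (57 - 248) - 1619 = -191 - 1619 = -1810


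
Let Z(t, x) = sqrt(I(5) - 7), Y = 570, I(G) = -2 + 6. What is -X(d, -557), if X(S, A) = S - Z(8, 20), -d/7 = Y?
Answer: 3990 + I*sqrt(3) ≈ 3990.0 + 1.732*I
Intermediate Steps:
I(G) = 4
Z(t, x) = I*sqrt(3) (Z(t, x) = sqrt(4 - 7) = sqrt(-3) = I*sqrt(3))
d = -3990 (d = -7*570 = -3990)
X(S, A) = S - I*sqrt(3)
-X(d, -557) = -(-3990 - I*sqrt(3)) = 3990 + I*sqrt(3)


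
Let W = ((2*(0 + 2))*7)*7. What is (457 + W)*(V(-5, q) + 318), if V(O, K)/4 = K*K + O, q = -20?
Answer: 1239394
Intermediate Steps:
V(O, K) = 4*O + 4*K**2 (V(O, K) = 4*(K*K + O) = 4*(K**2 + O) = 4*(O + K**2) = 4*O + 4*K**2)
W = 196 (W = ((2*2)*7)*7 = (4*7)*7 = 28*7 = 196)
(457 + W)*(V(-5, q) + 318) = (457 + 196)*((4*(-5) + 4*(-20)**2) + 318) = 653*((-20 + 4*400) + 318) = 653*((-20 + 1600) + 318) = 653*(1580 + 318) = 653*1898 = 1239394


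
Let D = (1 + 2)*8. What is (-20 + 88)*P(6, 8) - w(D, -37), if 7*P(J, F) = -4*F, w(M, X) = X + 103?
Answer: -2638/7 ≈ -376.86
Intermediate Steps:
D = 24 (D = 3*8 = 24)
w(M, X) = 103 + X
P(J, F) = -4*F/7 (P(J, F) = (-4*F)/7 = -4*F/7)
(-20 + 88)*P(6, 8) - w(D, -37) = (-20 + 88)*(-4/7*8) - (103 - 37) = 68*(-32/7) - 1*66 = -2176/7 - 66 = -2638/7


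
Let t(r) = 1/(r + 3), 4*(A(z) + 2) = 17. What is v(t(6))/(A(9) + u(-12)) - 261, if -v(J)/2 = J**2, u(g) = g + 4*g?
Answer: -4883563/18711 ≈ -261.00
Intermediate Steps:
A(z) = 9/4 (A(z) = -2 + (1/4)*17 = -2 + 17/4 = 9/4)
u(g) = 5*g
t(r) = 1/(3 + r)
v(J) = -2*J**2
v(t(6))/(A(9) + u(-12)) - 261 = (-2/(3 + 6)**2)/(9/4 + 5*(-12)) - 261 = (-2*(1/9)**2)/(9/4 - 60) - 261 = (-2*(1/9)**2)/(-231/4) - 261 = -2*1/81*(-4/231) - 261 = -2/81*(-4/231) - 261 = 8/18711 - 261 = -4883563/18711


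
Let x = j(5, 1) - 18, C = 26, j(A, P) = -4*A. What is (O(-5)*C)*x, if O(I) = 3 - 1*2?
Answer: -988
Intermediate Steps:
O(I) = 1 (O(I) = 3 - 2 = 1)
x = -38 (x = -4*5 - 18 = -20 - 18 = -38)
(O(-5)*C)*x = (1*26)*(-38) = 26*(-38) = -988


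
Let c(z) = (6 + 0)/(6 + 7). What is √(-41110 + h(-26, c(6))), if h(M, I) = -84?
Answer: I*√41194 ≈ 202.96*I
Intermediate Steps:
c(z) = 6/13
√(-41110 + h(-26, c(6))) = √(-41110 - 84) = √(-41194) = I*√41194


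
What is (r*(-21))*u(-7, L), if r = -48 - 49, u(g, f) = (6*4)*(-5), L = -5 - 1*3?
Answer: -244440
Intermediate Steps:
L = -8 (L = -5 - 3 = -8)
u(g, f) = -120 (u(g, f) = 24*(-5) = -120)
r = -97
(r*(-21))*u(-7, L) = -97*(-21)*(-120) = 2037*(-120) = -244440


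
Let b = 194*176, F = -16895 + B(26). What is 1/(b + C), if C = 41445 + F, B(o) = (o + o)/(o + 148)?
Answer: 87/5106404 ≈ 1.7037e-5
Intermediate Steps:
B(o) = 2*o/(148 + o) (B(o) = (2*o)/(148 + o) = 2*o/(148 + o))
F = -1469839/87 (F = -16895 + 2*26/(148 + 26) = -16895 + 2*26/174 = -16895 + 2*26*(1/174) = -16895 + 26/87 = -1469839/87 ≈ -16895.)
C = 2135876/87 (C = 41445 - 1469839/87 = 2135876/87 ≈ 24550.)
b = 34144
1/(b + C) = 1/(34144 + 2135876/87) = 1/(5106404/87) = 87/5106404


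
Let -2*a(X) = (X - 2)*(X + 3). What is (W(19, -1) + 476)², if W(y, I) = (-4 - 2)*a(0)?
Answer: 209764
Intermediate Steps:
a(X) = -(-2 + X)*(3 + X)/2 (a(X) = -(X - 2)*(X + 3)/2 = -(-2 + X)*(3 + X)/2)
W(y, I) = -18 (W(y, I) = (-4 - 2)*(3 - ½*0 - ½*0²) = -6*(3 + 0 - ½*0) = -6*(3 + 0 + 0) = -6*3 = -18)
(W(19, -1) + 476)² = (-18 + 476)² = 458² = 209764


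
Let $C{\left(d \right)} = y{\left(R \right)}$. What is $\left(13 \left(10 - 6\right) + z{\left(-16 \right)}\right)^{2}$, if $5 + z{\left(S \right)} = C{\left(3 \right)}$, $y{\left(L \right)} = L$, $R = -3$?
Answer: $1936$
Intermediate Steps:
$C{\left(d \right)} = -3$
$z{\left(S \right)} = -8$ ($z{\left(S \right)} = -5 - 3 = -8$)
$\left(13 \left(10 - 6\right) + z{\left(-16 \right)}\right)^{2} = \left(13 \left(10 - 6\right) - 8\right)^{2} = \left(13 \cdot 4 - 8\right)^{2} = \left(52 - 8\right)^{2} = 44^{2} = 1936$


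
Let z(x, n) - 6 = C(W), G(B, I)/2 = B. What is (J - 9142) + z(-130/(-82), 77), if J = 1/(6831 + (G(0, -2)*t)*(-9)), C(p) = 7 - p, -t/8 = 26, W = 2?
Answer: -62373860/6831 ≈ -9131.0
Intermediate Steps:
G(B, I) = 2*B
t = -208 (t = -8*26 = -208)
z(x, n) = 11 (z(x, n) = 6 + (7 - 1*2) = 6 + (7 - 2) = 6 + 5 = 11)
J = 1/6831 (J = 1/(6831 + ((2*0)*(-208))*(-9)) = 1/(6831 + (0*(-208))*(-9)) = 1/(6831 + 0*(-9)) = 1/(6831 + 0) = 1/6831 ≈ 0.00014639)
(J - 9142) + z(-130/(-82), 77) = (1/6831 - 9142) + 11 = -62449001/6831 + 11 = -62373860/6831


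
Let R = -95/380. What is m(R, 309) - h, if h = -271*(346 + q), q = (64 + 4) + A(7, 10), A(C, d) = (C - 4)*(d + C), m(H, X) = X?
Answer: 126324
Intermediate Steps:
R = -¼ (R = -95*1/380 = -¼ ≈ -0.25000)
A(C, d) = (-4 + C)*(C + d)
q = 119 (q = (64 + 4) + (7² - 4*7 - 4*10 + 7*10) = 68 + (49 - 28 - 40 + 70) = 68 + 51 = 119)
h = -126015 (h = -271*(346 + 119) = -271*465 = -126015)
m(R, 309) - h = 309 - 1*(-126015) = 309 + 126015 = 126324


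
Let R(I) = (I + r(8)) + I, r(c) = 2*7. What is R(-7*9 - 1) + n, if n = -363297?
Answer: -363411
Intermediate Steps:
r(c) = 14
R(I) = 14 + 2*I (R(I) = (I + 14) + I = (14 + I) + I = 14 + 2*I)
R(-7*9 - 1) + n = (14 + 2*(-7*9 - 1)) - 363297 = (14 + 2*(-63 - 1)) - 363297 = (14 + 2*(-64)) - 363297 = (14 - 128) - 363297 = -114 - 363297 = -363411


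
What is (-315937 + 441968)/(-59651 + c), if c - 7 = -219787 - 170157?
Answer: -126031/449588 ≈ -0.28033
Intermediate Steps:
c = -389937 (c = 7 + (-219787 - 170157) = 7 - 389944 = -389937)
(-315937 + 441968)/(-59651 + c) = (-315937 + 441968)/(-59651 - 389937) = 126031/(-449588) = 126031*(-1/449588) = -126031/449588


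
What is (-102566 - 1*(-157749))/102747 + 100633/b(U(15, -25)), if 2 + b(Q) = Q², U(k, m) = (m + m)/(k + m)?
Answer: 10341008060/2363181 ≈ 4375.9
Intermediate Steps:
U(k, m) = 2*m/(k + m) (U(k, m) = (2*m)/(k + m) = 2*m/(k + m))
b(Q) = -2 + Q²
(-102566 - 1*(-157749))/102747 + 100633/b(U(15, -25)) = (-102566 - 1*(-157749))/102747 + 100633/(-2 + (2*(-25)/(15 - 25))²) = (-102566 + 157749)*(1/102747) + 100633/(-2 + (2*(-25)/(-10))²) = 55183*(1/102747) + 100633/(-2 + (2*(-25)*(-⅒))²) = 55183/102747 + 100633/(-2 + 5²) = 55183/102747 + 100633/(-2 + 25) = 55183/102747 + 100633/23 = 10341008060/2363181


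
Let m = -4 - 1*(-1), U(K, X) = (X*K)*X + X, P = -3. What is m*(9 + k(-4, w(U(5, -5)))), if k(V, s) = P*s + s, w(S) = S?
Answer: 693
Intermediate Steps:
U(K, X) = X + K*X² (U(K, X) = (K*X)*X + X = K*X² + X = X + K*X²)
m = -3 (m = -4 + 1 = -3)
k(V, s) = -2*s (k(V, s) = -3*s + s = -2*s)
m*(9 + k(-4, w(U(5, -5)))) = -3*(9 - (-10)*(1 + 5*(-5))) = -3*(9 - (-10)*(1 - 25)) = -3*(9 - (-10)*(-24)) = -3*(9 - 2*120) = -3*(9 - 240) = -3*(-231) = 693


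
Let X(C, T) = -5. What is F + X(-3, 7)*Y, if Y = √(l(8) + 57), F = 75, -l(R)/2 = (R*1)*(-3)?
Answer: 75 - 5*√105 ≈ 23.765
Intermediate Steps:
l(R) = 6*R (l(R) = -2*R*1*(-3) = -2*R*(-3) = -(-6)*R = 6*R)
Y = √105 (Y = √(6*8 + 57) = √(48 + 57) = √105 ≈ 10.247)
F + X(-3, 7)*Y = 75 - 5*√105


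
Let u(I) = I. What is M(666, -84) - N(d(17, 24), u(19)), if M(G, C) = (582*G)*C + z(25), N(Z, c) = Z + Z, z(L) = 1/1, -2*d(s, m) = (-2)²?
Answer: -32559403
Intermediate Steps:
d(s, m) = -2 (d(s, m) = -½*(-2)² = -½*4 = -2)
z(L) = 1
N(Z, c) = 2*Z
M(G, C) = 1 + 582*C*G (M(G, C) = (582*G)*C + 1 = 582*C*G + 1 = 1 + 582*C*G)
M(666, -84) - N(d(17, 24), u(19)) = (1 + 582*(-84)*666) - 2*(-2) = (1 - 32559408) - 1*(-4) = -32559407 + 4 = -32559403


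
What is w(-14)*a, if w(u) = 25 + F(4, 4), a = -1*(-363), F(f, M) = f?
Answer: 10527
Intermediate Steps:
a = 363
w(u) = 29 (w(u) = 25 + 4 = 29)
w(-14)*a = 29*363 = 10527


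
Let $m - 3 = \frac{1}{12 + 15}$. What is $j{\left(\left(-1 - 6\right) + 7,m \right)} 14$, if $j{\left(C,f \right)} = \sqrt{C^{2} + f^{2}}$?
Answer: $\frac{1148}{27} \approx 42.518$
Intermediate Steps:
$m = \frac{82}{27}$ ($m = 3 + \frac{1}{12 + 15} = 3 + \frac{1}{27} = \frac{82}{27} \approx 3.037$)
$j{\left(\left(-1 - 6\right) + 7,m \right)} 14 = \sqrt{\left(\left(-1 - 6\right) + 7\right)^{2} + \left(\frac{82}{27}\right)^{2}} \cdot 14 = \sqrt{\left(-7 + 7\right)^{2} + \frac{6724}{729}} \cdot 14 = \sqrt{0^{2} + \frac{6724}{729}} \cdot 14 = \sqrt{0 + \frac{6724}{729}} \cdot 14 = \sqrt{\frac{6724}{729}} \cdot 14 = \frac{82}{27} \cdot 14 = \frac{1148}{27}$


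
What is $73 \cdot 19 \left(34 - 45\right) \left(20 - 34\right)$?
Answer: $213598$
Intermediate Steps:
$73 \cdot 19 \left(34 - 45\right) \left(20 - 34\right) = 1387 \left(\left(-11\right) \left(-14\right)\right) = 1387 \cdot 154 = 213598$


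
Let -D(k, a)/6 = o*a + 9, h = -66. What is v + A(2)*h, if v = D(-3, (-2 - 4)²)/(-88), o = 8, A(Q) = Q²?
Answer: -975/4 ≈ -243.75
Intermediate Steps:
D(k, a) = -54 - 48*a (D(k, a) = -6*(8*a + 9) = -6*(9 + 8*a) = -54 - 48*a)
v = 81/4 (v = (-54 - 48*(-2 - 4)²)/(-88) = (-54 - 48*(-6)²)*(-1/88) = (-54 - 48*36)*(-1/88) = (-54 - 1728)*(-1/88) = -1782*(-1/88) = 81/4 ≈ 20.250)
v + A(2)*h = 81/4 + 2²*(-66) = 81/4 + 4*(-66) = 81/4 - 264 = -975/4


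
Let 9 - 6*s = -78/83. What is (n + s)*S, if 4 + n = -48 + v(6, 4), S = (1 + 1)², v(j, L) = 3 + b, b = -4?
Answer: -17046/83 ≈ -205.37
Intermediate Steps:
v(j, L) = -1 (v(j, L) = 3 - 4 = -1)
s = 275/166 (s = 3/2 - (-13)/83 = 3/2 - ⅙*(-78/83) = 3/2 + 13/83 = 275/166 ≈ 1.6566)
S = 4 (S = 2² = 4)
n = -53 (n = -4 + (-48 - 1) = -4 - 49 = -53)
(n + s)*S = (-53 + 275/166)*4 = -8523/166*4 = -17046/83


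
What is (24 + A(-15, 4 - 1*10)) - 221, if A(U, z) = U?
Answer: -212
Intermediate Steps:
(24 + A(-15, 4 - 1*10)) - 221 = (24 - 15) - 221 = 9 - 221 = -212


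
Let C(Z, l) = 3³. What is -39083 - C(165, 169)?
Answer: -39110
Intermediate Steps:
C(Z, l) = 27
-39083 - C(165, 169) = -39083 - 1*27 = -39083 - 27 = -39110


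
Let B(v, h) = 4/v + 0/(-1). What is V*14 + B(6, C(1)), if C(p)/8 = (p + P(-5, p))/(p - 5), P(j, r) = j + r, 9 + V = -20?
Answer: -1216/3 ≈ -405.33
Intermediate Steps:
V = -29 (V = -9 - 20 = -29)
C(p) = 8*(-5 + 2*p)/(-5 + p) (C(p) = 8*((p + (-5 + p))/(p - 5)) = 8*((-5 + 2*p)/(-5 + p)) = 8*(-5 + 2*p)/(-5 + p))
B(v, h) = 4/v (B(v, h) = 4/v + 0*(-1) = 4/v + 0 = 4/v)
V*14 + B(6, C(1)) = -29*14 + 4/6 = -406 + 4*(⅙) = -406 + ⅔ = -1216/3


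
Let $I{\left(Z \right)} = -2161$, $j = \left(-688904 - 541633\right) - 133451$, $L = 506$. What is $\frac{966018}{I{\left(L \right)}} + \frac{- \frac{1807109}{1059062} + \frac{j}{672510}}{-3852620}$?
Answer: $- \frac{1325352888836667368279497}{2964838749367688014200} \approx -447.02$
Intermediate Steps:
$j = -1363988$ ($j = -1230537 - 133451 = -1363988$)
$\frac{966018}{I{\left(L \right)}} + \frac{- \frac{1807109}{1059062} + \frac{j}{672510}}{-3852620} = \frac{966018}{-2161} + \frac{- \frac{1807109}{1059062} - \frac{1363988}{672510}}{-3852620} = 966018 \left(- \frac{1}{2161}\right) + \left(\left(-1807109\right) \frac{1}{1059062} - \frac{681994}{336255}\right) \left(- \frac{1}{3852620}\right) = - \frac{966018}{2161} + \left(- \frac{1807109}{1059062} - \frac{681994}{336255}\right) \left(- \frac{1}{3852620}\right) = - \frac{966018}{2161} - - \frac{1329923366423}{1371975358337662200} = - \frac{966018}{2161} + \frac{1329923366423}{1371975358337662200} = - \frac{1325352888836667368279497}{2964838749367688014200}$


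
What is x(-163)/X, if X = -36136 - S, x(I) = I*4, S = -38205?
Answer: -652/2069 ≈ -0.31513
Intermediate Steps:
x(I) = 4*I
X = 2069 (X = -36136 - 1*(-38205) = -36136 + 38205 = 2069)
x(-163)/X = (4*(-163))/2069 = -652*1/2069 = -652/2069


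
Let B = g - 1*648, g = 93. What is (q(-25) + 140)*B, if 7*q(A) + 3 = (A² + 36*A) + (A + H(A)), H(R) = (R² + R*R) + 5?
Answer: -153180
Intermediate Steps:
H(R) = 5 + 2*R² (H(R) = (R² + R²) + 5 = 2*R² + 5 = 5 + 2*R²)
q(A) = 2/7 + 3*A²/7 + 37*A/7 (q(A) = -3/7 + ((A² + 36*A) + (A + (5 + 2*A²)))/7 = -3/7 + ((A² + 36*A) + (5 + A + 2*A²))/7 = -3/7 + (5 + 3*A² + 37*A)/7 = -3/7 + (5/7 + 3*A²/7 + 37*A/7) = 2/7 + 3*A²/7 + 37*A/7)
B = -555 (B = 93 - 1*648 = 93 - 648 = -555)
(q(-25) + 140)*B = ((2/7 + (3/7)*(-25)² + (37/7)*(-25)) + 140)*(-555) = ((2/7 + (3/7)*625 - 925/7) + 140)*(-555) = ((2/7 + 1875/7 - 925/7) + 140)*(-555) = (136 + 140)*(-555) = 276*(-555) = -153180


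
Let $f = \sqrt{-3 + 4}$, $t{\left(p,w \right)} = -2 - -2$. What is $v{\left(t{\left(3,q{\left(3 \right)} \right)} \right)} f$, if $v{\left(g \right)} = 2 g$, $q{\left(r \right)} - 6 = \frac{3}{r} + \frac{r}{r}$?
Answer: $0$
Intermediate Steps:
$q{\left(r \right)} = 7 + \frac{3}{r}$ ($q{\left(r \right)} = 6 + \left(\frac{3}{r} + \frac{r}{r}\right) = 6 + \left(\frac{3}{r} + 1\right) = 6 + \left(1 + \frac{3}{r}\right) = 7 + \frac{3}{r}$)
$t{\left(p,w \right)} = 0$ ($t{\left(p,w \right)} = -2 + 2 = 0$)
$f = 1$ ($f = \sqrt{1} = 1$)
$v{\left(t{\left(3,q{\left(3 \right)} \right)} \right)} f = 2 \cdot 0 \cdot 1 = 0 \cdot 1 = 0$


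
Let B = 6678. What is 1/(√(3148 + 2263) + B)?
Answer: 954/6370039 - √5411/44590273 ≈ 0.00014811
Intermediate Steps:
1/(√(3148 + 2263) + B) = 1/(√(3148 + 2263) + 6678) = 1/(√5411 + 6678) = 1/(6678 + √5411)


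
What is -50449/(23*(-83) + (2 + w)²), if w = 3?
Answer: 50449/1884 ≈ 26.778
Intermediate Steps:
-50449/(23*(-83) + (2 + w)²) = -50449/(23*(-83) + (2 + 3)²) = -50449/(-1909 + 5²) = -50449/(-1909 + 25) = -50449/(-1884) = -50449*(-1/1884) = 50449/1884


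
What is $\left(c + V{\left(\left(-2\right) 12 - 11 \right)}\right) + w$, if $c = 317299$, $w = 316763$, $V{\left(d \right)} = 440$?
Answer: $634502$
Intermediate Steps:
$\left(c + V{\left(\left(-2\right) 12 - 11 \right)}\right) + w = \left(317299 + 440\right) + 316763 = 317739 + 316763 = 634502$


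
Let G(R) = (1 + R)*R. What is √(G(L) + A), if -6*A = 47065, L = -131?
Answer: √330690/6 ≈ 95.843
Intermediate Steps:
A = -47065/6 (A = -⅙*47065 = -47065/6 ≈ -7844.2)
G(R) = R*(1 + R)
√(G(L) + A) = √(-131*(1 - 131) - 47065/6) = √(-131*(-130) - 47065/6) = √(17030 - 47065/6) = √(55115/6) = √330690/6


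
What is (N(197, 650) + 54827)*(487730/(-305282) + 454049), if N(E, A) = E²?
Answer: 6489559982301984/152641 ≈ 4.2515e+10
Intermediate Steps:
(N(197, 650) + 54827)*(487730/(-305282) + 454049) = (197² + 54827)*(487730/(-305282) + 454049) = (38809 + 54827)*(487730*(-1/305282) + 454049) = 93636*(-243865/152641 + 454049) = 93636*(69306249544/152641) = 6489559982301984/152641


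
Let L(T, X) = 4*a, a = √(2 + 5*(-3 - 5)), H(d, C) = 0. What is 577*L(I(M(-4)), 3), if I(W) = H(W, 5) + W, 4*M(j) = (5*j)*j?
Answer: 2308*I*√38 ≈ 14227.0*I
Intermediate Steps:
M(j) = 5*j²/4 (M(j) = ((5*j)*j)/4 = (5*j²)/4 = 5*j²/4)
a = I*√38 (a = √(2 + 5*(-8)) = √(2 - 40) = √(-38) = I*√38 ≈ 6.1644*I)
I(W) = W (I(W) = 0 + W = W)
L(T, X) = 4*I*√38 (L(T, X) = 4*(I*√38) = 4*I*√38)
577*L(I(M(-4)), 3) = 577*(4*I*√38) = 2308*I*√38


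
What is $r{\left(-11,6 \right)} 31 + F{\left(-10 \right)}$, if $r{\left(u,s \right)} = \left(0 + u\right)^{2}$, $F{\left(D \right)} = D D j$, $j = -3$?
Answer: $3451$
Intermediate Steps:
$F{\left(D \right)} = - 3 D^{2}$ ($F{\left(D \right)} = D D \left(-3\right) = D^{2} \left(-3\right) = - 3 D^{2}$)
$r{\left(u,s \right)} = u^{2}$
$r{\left(-11,6 \right)} 31 + F{\left(-10 \right)} = \left(-11\right)^{2} \cdot 31 - 3 \left(-10\right)^{2} = 121 \cdot 31 - 300 = 3751 - 300 = 3451$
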